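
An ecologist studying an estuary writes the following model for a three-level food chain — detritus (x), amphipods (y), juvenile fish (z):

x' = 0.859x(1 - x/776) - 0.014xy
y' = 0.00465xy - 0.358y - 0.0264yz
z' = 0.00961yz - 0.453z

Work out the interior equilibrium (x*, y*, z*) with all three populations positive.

x* ≈ 180, y* ≈ 47.1, z* ≈ 18.1

From dz/dt = 0: 0.00961y* = 0.453, so y* = 47.1.
From dx/dt = 0: 0.859(1 - x*/776) = 0.014·47.1, giving x* = 776·(1 - 0.768) = 180.
From dy/dt = 0: 0.00465·180 - 0.358 = 0.0264z*, so z* = 0.478/0.0264 = 18.1.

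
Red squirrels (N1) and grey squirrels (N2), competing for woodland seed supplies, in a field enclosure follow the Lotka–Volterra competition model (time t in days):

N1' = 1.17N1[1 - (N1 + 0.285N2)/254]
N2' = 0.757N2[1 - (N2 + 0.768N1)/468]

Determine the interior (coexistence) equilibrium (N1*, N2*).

Setting both brackets to zero gives the nullclines N1 + 0.285N2 = 254 and 0.768N1 + N2 = 468.
Substituting N2 = 468 - 0.768N1 into the first: N1(1 - 0.285·0.768) = 254 - 0.285·468.
So N1* = 121/0.781 = 154, and then N2* = 468 - 0.768·154 = 349.

N1* ≈ 154, N2* ≈ 349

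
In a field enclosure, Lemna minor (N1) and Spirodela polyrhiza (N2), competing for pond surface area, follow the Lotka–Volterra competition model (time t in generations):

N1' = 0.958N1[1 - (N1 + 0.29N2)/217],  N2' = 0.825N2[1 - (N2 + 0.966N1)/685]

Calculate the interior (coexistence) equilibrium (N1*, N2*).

N1* ≈ 25.5, N2* ≈ 660

Setting both brackets to zero gives the nullclines N1 + 0.29N2 = 217 and 0.966N1 + N2 = 685.
Substituting N2 = 685 - 0.966N1 into the first: N1(1 - 0.29·0.966) = 217 - 0.29·685.
So N1* = 18.4/0.72 = 25.5, and then N2* = 685 - 0.966·25.5 = 660.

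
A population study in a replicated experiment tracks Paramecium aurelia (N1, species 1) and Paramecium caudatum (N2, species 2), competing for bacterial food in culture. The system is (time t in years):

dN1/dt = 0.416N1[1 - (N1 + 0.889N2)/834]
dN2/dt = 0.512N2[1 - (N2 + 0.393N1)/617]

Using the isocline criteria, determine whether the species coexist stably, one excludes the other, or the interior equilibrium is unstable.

Compare the nullcline intercepts: K1/α12 = 834/0.889 = 938 > K2 = 617; K2/α21 = 617/0.393 = 1570 > K1 = 834.
Since both inequalities hold, each species can invade when rare, so the interior equilibrium is stable.

stable coexistence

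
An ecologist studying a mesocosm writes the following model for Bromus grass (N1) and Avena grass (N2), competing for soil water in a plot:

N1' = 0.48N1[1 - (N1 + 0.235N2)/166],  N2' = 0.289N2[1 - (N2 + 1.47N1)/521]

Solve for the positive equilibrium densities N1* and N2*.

Setting both brackets to zero gives the nullclines N1 + 0.235N2 = 166 and 1.47N1 + N2 = 521.
Substituting N2 = 521 - 1.47N1 into the first: N1(1 - 0.235·1.47) = 166 - 0.235·521.
So N1* = 43.6/0.655 = 66.6, and then N2* = 521 - 1.47·66.6 = 423.

N1* ≈ 66.6, N2* ≈ 423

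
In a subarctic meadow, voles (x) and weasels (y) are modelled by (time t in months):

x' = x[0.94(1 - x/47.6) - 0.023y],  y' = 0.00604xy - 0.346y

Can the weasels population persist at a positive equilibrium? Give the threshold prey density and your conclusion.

The predator equation gives dy/dt > 0 only when x > 0.346/0.00604 = 57.3.
Without the predator, x → K = 47.6. Since 47.6 < 57.3, the predator cannot invade.

Threshold x = 57.3; K < 57.3, so no, the predator goes extinct.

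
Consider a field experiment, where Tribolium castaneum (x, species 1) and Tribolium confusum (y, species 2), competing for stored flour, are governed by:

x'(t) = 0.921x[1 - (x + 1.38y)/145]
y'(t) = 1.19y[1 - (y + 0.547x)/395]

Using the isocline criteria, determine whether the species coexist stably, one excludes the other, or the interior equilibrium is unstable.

Compare the nullcline intercepts: K1/α12 = 145/1.38 = 105 < K2 = 395; K2/α21 = 395/0.547 = 722 > K1 = 145.
Since the inequalities point opposite ways, species 2 can invade but species 1 cannot.

species 2 excludes species 1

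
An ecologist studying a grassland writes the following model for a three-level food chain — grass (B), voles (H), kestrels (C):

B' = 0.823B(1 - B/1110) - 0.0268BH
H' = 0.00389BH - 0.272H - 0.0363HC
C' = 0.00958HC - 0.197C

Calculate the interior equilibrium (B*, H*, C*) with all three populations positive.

From dC/dt = 0: 0.00958H* = 0.197, so H* = 20.6.
From dB/dt = 0: 0.823(1 - B*/1110) = 0.0268·20.6, giving B* = 1110·(1 - 0.67) = 367.
From dH/dt = 0: 0.00389·367 - 0.272 = 0.0363C*, so C* = 1.15/0.0363 = 31.8.

B* ≈ 367, H* ≈ 20.6, C* ≈ 31.8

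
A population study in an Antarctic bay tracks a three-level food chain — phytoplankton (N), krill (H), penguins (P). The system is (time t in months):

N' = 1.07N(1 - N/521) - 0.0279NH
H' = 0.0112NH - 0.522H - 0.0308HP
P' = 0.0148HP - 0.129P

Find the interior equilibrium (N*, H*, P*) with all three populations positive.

N* ≈ 403, H* ≈ 8.72, P* ≈ 129

From dP/dt = 0: 0.0148H* = 0.129, so H* = 8.72.
From dN/dt = 0: 1.07(1 - N*/521) = 0.0279·8.72, giving N* = 521·(1 - 0.227) = 403.
From dH/dt = 0: 0.0112·403 - 0.522 = 0.0308P*, so P* = 3.99/0.0308 = 129.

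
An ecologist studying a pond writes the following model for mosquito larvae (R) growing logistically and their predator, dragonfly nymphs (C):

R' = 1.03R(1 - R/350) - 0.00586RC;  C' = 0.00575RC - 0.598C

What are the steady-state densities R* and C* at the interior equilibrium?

R* ≈ 104, C* ≈ 124

From dC/dt = 0 with C > 0: 0.00575R* = 0.598, so R* = 104.
Substitute into dR/dt = 0: 1.03(1 - 104/350) = 0.00586C*.
The bracket is 0.703, giving C* = 0.724/0.00586 = 124.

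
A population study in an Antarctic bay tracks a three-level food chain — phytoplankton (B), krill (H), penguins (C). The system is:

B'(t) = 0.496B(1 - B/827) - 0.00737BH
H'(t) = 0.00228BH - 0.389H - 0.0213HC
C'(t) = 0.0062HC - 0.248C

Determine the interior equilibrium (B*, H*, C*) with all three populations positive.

B* ≈ 335, H* ≈ 40, C* ≈ 17.6

From dC/dt = 0: 0.0062H* = 0.248, so H* = 40.
From dB/dt = 0: 0.496(1 - B*/827) = 0.00737·40, giving B* = 827·(1 - 0.594) = 335.
From dH/dt = 0: 0.00228·335 - 0.389 = 0.0213C*, so C* = 0.376/0.0213 = 17.6.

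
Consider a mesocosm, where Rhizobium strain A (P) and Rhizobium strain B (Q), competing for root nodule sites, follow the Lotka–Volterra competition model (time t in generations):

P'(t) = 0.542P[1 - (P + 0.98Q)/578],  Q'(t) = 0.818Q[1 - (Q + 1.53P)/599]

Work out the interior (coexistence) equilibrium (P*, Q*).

Setting both brackets to zero gives the nullclines P + 0.98Q = 578 and 1.53P + Q = 599.
Substituting Q = 599 - 1.53P into the first: P(1 - 0.98·1.53) = 578 - 0.98·599.
So P* = -9.02/-0.499 = 18.1, and then Q* = 599 - 1.53·18.1 = 571.

P* ≈ 18.1, Q* ≈ 571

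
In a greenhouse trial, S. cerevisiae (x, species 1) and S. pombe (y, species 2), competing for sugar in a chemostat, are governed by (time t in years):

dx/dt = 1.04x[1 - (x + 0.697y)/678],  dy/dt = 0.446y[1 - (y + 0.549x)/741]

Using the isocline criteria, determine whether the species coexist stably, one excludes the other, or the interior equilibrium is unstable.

Compare the nullcline intercepts: K1/α12 = 678/0.697 = 973 > K2 = 741; K2/α21 = 741/0.549 = 1350 > K1 = 678.
Since both inequalities hold, each species can invade when rare, so the interior equilibrium is stable.

stable coexistence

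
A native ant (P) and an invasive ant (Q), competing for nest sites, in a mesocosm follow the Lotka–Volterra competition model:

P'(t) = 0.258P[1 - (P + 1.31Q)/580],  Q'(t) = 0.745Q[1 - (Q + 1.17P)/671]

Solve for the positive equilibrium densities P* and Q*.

P* ≈ 561, Q* ≈ 14.3

Setting both brackets to zero gives the nullclines P + 1.31Q = 580 and 1.17P + Q = 671.
Substituting Q = 671 - 1.17P into the first: P(1 - 1.31·1.17) = 580 - 1.31·671.
So P* = -299/-0.533 = 561, and then Q* = 671 - 1.17·561 = 14.3.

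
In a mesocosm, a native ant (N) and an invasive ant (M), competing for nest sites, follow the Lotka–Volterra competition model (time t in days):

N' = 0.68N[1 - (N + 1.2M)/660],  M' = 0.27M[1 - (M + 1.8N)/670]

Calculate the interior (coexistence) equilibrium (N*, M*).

Setting both brackets to zero gives the nullclines N + 1.2M = 660 and 1.8N + M = 670.
Substituting M = 670 - 1.8N into the first: N(1 - 1.2·1.8) = 660 - 1.2·670.
So N* = -144/-1.16 = 124, and then M* = 670 - 1.8·124 = 447.

N* ≈ 124, M* ≈ 447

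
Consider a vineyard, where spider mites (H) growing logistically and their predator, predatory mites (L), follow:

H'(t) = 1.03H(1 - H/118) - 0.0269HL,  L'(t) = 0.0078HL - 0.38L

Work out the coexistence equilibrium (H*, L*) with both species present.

H* ≈ 48.7, L* ≈ 22.5

From dL/dt = 0 with L > 0: 0.0078H* = 0.38, so H* = 48.7.
Substitute into dH/dt = 0: 1.03(1 - 48.7/118) = 0.0269L*.
The bracket is 0.587, giving L* = 0.605/0.0269 = 22.5.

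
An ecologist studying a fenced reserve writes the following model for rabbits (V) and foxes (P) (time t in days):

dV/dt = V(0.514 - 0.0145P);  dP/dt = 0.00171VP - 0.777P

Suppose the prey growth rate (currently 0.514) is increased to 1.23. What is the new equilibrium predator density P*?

At the interior fixed point, setting dV/dt = 0 with V > 0 fixes P* = (prey growth rate)/(VP coefficient) — independent of the other coefficients.
With the change, P* = 1.23/0.0145 = 84.8; it rises from 35.4.

P* ≈ 84.8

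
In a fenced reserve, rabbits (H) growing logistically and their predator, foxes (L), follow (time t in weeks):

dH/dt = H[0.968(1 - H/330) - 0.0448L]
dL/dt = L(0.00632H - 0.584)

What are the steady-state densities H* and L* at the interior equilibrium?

From dL/dt = 0 with L > 0: 0.00632H* = 0.584, so H* = 92.4.
Substitute into dH/dt = 0: 0.968(1 - 92.4/330) = 0.0448L*.
The bracket is 0.72, giving L* = 0.697/0.0448 = 15.6.

H* ≈ 92.4, L* ≈ 15.6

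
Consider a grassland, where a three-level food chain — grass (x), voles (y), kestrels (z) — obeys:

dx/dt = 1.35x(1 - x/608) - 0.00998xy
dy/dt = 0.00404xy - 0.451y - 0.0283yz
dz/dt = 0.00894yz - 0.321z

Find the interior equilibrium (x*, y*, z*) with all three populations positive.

From dz/dt = 0: 0.00894y* = 0.321, so y* = 35.9.
From dx/dt = 0: 1.35(1 - x*/608) = 0.00998·35.9, giving x* = 608·(1 - 0.265) = 447.
From dy/dt = 0: 0.00404·447 - 0.451 = 0.0283z*, so z* = 1.35/0.0283 = 47.8.

x* ≈ 447, y* ≈ 35.9, z* ≈ 47.8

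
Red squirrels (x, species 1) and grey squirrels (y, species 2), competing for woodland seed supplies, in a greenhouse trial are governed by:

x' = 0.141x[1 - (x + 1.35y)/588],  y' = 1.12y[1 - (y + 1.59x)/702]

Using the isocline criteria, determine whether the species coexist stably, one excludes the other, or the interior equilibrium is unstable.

unstable coexistence (outcome depends on initial conditions)

Compare the nullcline intercepts: K1/α12 = 588/1.35 = 436 < K2 = 702; K2/α21 = 702/1.59 = 442 < K1 = 588.
Since both are reversed, neither can invade when rare; the interior point is a saddle.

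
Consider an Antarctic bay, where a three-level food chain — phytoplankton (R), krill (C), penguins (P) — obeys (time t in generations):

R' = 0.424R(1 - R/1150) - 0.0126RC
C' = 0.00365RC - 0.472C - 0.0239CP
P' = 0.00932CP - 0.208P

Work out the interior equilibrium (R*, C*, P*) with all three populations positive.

From dP/dt = 0: 0.00932C* = 0.208, so C* = 22.3.
From dR/dt = 0: 0.424(1 - R*/1150) = 0.0126·22.3, giving R* = 1150·(1 - 0.663) = 387.
From dC/dt = 0: 0.00365·387 - 0.472 = 0.0239P*, so P* = 0.942/0.0239 = 39.4.

R* ≈ 387, C* ≈ 22.3, P* ≈ 39.4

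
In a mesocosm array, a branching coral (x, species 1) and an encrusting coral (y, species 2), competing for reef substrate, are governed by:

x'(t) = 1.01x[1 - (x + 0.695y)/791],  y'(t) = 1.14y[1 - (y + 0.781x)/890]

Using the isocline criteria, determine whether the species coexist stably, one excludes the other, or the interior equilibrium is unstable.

Compare the nullcline intercepts: K1/α12 = 791/0.695 = 1140 > K2 = 890; K2/α21 = 890/0.781 = 1140 > K1 = 791.
Since both inequalities hold, each species can invade when rare, so the interior equilibrium is stable.

stable coexistence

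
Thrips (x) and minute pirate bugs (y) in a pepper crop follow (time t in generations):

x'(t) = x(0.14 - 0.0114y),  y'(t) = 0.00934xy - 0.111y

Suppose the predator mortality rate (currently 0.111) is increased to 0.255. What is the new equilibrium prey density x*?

At the interior fixed point, setting dy/dt = 0 with y > 0 fixes x* = (predator death rate)/(xy coefficient) — independent of the other coefficients.
With the change, x* = 0.255/0.00934 = 27.3; it rises from 11.9.

x* ≈ 27.3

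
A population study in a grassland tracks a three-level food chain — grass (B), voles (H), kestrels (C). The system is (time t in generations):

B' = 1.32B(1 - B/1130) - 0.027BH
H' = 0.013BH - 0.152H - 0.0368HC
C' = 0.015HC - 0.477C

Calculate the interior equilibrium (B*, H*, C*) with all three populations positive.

B* ≈ 395, H* ≈ 31.8, C* ≈ 135

From dC/dt = 0: 0.015H* = 0.477, so H* = 31.8.
From dB/dt = 0: 1.32(1 - B*/1130) = 0.027·31.8, giving B* = 1130·(1 - 0.65) = 395.
From dH/dt = 0: 0.013·395 - 0.152 = 0.0368C*, so C* = 4.98/0.0368 = 135.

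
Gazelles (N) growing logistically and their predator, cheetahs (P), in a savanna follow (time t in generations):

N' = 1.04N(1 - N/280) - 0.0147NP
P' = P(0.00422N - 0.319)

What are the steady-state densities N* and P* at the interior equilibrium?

N* ≈ 75.6, P* ≈ 51.6

From dP/dt = 0 with P > 0: 0.00422N* = 0.319, so N* = 75.6.
Substitute into dN/dt = 0: 1.04(1 - 75.6/280) = 0.0147P*.
The bracket is 0.73, giving P* = 0.759/0.0147 = 51.6.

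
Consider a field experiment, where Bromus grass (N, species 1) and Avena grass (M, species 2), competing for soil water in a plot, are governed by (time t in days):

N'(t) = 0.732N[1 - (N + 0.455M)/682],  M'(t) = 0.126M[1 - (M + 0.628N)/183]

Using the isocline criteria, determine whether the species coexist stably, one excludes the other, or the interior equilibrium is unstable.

Compare the nullcline intercepts: K1/α12 = 682/0.455 = 1500 > K2 = 183; K2/α21 = 183/0.628 = 291 < K1 = 682.
Since the inequalities point opposite ways, species 1 can invade but species 2 cannot.

species 1 excludes species 2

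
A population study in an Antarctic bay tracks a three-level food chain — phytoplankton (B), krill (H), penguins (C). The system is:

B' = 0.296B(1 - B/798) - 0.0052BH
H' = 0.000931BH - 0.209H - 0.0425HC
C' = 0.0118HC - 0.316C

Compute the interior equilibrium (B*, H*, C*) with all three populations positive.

B* ≈ 423, H* ≈ 26.8, C* ≈ 4.34

From dC/dt = 0: 0.0118H* = 0.316, so H* = 26.8.
From dB/dt = 0: 0.296(1 - B*/798) = 0.0052·26.8, giving B* = 798·(1 - 0.47) = 423.
From dH/dt = 0: 0.000931·423 - 0.209 = 0.0425C*, so C* = 0.184/0.0425 = 4.34.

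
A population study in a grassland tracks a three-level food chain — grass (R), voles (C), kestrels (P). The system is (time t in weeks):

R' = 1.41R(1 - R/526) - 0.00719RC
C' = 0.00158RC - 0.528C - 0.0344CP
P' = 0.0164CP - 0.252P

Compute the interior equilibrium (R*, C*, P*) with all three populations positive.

R* ≈ 485, C* ≈ 15.4, P* ≈ 6.92

From dP/dt = 0: 0.0164C* = 0.252, so C* = 15.4.
From dR/dt = 0: 1.41(1 - R*/526) = 0.00719·15.4, giving R* = 526·(1 - 0.0784) = 485.
From dC/dt = 0: 0.00158·485 - 0.528 = 0.0344P*, so P* = 0.238/0.0344 = 6.92.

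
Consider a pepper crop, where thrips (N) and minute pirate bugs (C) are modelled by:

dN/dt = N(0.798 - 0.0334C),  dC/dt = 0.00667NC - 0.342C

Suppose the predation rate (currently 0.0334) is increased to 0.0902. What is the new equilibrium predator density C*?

At the interior fixed point, setting dN/dt = 0 with N > 0 fixes C* = (prey growth rate)/(NC coefficient) — independent of the other coefficients.
With the change, C* = 0.798/0.0902 = 8.85; it falls from 23.9.

C* ≈ 8.85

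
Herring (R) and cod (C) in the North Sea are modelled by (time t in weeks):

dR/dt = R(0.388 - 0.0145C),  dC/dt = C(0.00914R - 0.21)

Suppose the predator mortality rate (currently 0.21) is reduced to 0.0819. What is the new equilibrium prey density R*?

At the interior fixed point, setting dC/dt = 0 with C > 0 fixes R* = (predator death rate)/(RC coefficient) — independent of the other coefficients.
With the change, R* = 0.0819/0.00914 = 8.96; it falls from 23.

R* ≈ 8.96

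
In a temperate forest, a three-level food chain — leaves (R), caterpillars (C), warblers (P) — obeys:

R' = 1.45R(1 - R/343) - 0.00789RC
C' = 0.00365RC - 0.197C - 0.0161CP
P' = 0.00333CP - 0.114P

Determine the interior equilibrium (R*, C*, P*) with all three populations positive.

From dP/dt = 0: 0.00333C* = 0.114, so C* = 34.2.
From dR/dt = 0: 1.45(1 - R*/343) = 0.00789·34.2, giving R* = 343·(1 - 0.186) = 279.
From dC/dt = 0: 0.00365·279 - 0.197 = 0.0161P*, so P* = 0.822/0.0161 = 51.

R* ≈ 279, C* ≈ 34.2, P* ≈ 51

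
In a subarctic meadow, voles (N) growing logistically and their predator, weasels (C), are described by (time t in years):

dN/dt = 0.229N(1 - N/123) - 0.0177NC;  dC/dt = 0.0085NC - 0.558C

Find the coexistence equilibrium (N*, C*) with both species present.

N* ≈ 65.6, C* ≈ 6.03

From dC/dt = 0 with C > 0: 0.0085N* = 0.558, so N* = 65.6.
Substitute into dN/dt = 0: 0.229(1 - 65.6/123) = 0.0177C*.
The bracket is 0.466, giving C* = 0.107/0.0177 = 6.03.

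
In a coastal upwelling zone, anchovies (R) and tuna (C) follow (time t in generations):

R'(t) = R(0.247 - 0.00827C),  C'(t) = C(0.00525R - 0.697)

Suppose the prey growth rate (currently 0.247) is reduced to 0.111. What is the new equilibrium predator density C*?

C* ≈ 13.4

At the interior fixed point, setting dR/dt = 0 with R > 0 fixes C* = (prey growth rate)/(RC coefficient) — independent of the other coefficients.
With the change, C* = 0.111/0.00827 = 13.4; it falls from 29.9.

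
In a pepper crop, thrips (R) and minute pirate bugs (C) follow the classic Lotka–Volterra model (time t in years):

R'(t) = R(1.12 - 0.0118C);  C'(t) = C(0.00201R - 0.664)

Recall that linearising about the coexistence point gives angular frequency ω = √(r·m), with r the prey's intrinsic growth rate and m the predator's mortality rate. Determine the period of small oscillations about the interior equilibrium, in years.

Here r = 1.12 and m = 0.664, so r·m = 0.744.
ω = √0.744 = 0.862 per year, hence T = 2π/ω ≈ 7.29 years.

T ≈ 7.29 years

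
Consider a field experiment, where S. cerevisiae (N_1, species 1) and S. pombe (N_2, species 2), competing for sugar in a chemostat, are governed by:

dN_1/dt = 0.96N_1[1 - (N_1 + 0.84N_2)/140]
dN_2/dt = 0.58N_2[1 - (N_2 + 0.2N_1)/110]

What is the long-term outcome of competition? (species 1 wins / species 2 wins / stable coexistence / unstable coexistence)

stable coexistence

Compare the nullcline intercepts: K1/α12 = 140/0.84 = 167 > K2 = 110; K2/α21 = 110/0.2 = 550 > K1 = 140.
Since both inequalities hold, each species can invade when rare, so the interior equilibrium is stable.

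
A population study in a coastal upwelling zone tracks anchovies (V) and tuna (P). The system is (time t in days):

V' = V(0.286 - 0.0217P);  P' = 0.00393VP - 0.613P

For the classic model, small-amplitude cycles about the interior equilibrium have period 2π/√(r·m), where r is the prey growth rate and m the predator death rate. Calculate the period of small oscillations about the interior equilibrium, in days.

Here r = 0.286 and m = 0.613, so r·m = 0.175.
ω = √0.175 = 0.419 per day, hence T = 2π/ω ≈ 15 days.

T ≈ 15 days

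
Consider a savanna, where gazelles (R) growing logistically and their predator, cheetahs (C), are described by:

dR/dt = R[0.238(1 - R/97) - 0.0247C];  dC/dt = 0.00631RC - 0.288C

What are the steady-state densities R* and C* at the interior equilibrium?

From dC/dt = 0 with C > 0: 0.00631R* = 0.288, so R* = 45.6.
Substitute into dR/dt = 0: 0.238(1 - 45.6/97) = 0.0247C*.
The bracket is 0.529, giving C* = 0.126/0.0247 = 5.1.

R* ≈ 45.6, C* ≈ 5.1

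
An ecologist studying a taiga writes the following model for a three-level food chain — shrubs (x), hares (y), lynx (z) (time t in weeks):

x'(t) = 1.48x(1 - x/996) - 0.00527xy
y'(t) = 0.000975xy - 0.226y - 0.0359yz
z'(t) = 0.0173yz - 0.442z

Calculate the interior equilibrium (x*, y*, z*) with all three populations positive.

From dz/dt = 0: 0.0173y* = 0.442, so y* = 25.5.
From dx/dt = 0: 1.48(1 - x*/996) = 0.00527·25.5, giving x* = 996·(1 - 0.091) = 905.
From dy/dt = 0: 0.000975·905 - 0.226 = 0.0359z*, so z* = 0.657/0.0359 = 18.3.

x* ≈ 905, y* ≈ 25.5, z* ≈ 18.3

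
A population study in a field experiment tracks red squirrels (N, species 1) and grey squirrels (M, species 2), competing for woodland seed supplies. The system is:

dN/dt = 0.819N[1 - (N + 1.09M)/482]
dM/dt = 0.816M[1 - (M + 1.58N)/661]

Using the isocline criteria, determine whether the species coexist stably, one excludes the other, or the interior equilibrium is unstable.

unstable coexistence (outcome depends on initial conditions)

Compare the nullcline intercepts: K1/α12 = 482/1.09 = 442 < K2 = 661; K2/α21 = 661/1.58 = 418 < K1 = 482.
Since both are reversed, neither can invade when rare; the interior point is a saddle.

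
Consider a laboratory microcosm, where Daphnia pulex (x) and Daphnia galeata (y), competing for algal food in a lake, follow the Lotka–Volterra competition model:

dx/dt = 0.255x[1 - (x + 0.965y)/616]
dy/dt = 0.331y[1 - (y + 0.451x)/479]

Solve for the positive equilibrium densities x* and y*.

x* ≈ 272, y* ≈ 356

Setting both brackets to zero gives the nullclines x + 0.965y = 616 and 0.451x + y = 479.
Substituting y = 479 - 0.451x into the first: x(1 - 0.965·0.451) = 616 - 0.965·479.
So x* = 154/0.565 = 272, and then y* = 479 - 0.451·272 = 356.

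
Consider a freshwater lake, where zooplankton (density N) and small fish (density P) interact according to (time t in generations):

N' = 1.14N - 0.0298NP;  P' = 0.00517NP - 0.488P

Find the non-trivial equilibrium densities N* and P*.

N* ≈ 94.4, P* ≈ 38.3

Set dP/dt = 0 with P > 0: 0.00517N - 0.488 = 0, so N* = 0.488/0.00517 = 94.4.
Set dN/dt = 0 with N > 0: 1.14 - 0.0298P = 0, so P* = 1.14/0.0298 = 38.3.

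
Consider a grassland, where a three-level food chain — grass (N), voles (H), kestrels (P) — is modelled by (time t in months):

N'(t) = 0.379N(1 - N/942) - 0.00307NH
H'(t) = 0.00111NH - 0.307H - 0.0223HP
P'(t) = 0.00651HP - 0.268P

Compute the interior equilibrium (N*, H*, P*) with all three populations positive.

N* ≈ 628, H* ≈ 41.2, P* ≈ 17.5

From dP/dt = 0: 0.00651H* = 0.268, so H* = 41.2.
From dN/dt = 0: 0.379(1 - N*/942) = 0.00307·41.2, giving N* = 942·(1 - 0.333) = 628.
From dH/dt = 0: 0.00111·628 - 0.307 = 0.0223P*, so P* = 0.39/0.0223 = 17.5.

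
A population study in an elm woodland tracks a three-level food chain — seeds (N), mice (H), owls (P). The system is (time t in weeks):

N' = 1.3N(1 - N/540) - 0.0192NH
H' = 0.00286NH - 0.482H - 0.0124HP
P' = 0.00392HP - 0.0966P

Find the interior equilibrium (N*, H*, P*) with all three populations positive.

N* ≈ 343, H* ≈ 24.6, P* ≈ 40.3

From dP/dt = 0: 0.00392H* = 0.0966, so H* = 24.6.
From dN/dt = 0: 1.3(1 - N*/540) = 0.0192·24.6, giving N* = 540·(1 - 0.364) = 343.
From dH/dt = 0: 0.00286·343 - 0.482 = 0.0124P*, so P* = 0.5/0.0124 = 40.3.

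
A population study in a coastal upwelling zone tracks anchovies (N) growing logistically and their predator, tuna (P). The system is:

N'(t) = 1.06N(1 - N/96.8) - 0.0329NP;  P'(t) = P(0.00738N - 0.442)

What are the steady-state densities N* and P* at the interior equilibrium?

N* ≈ 59.9, P* ≈ 12.3

From dP/dt = 0 with P > 0: 0.00738N* = 0.442, so N* = 59.9.
Substitute into dN/dt = 0: 1.06(1 - 59.9/96.8) = 0.0329P*.
The bracket is 0.381, giving P* = 0.404/0.0329 = 12.3.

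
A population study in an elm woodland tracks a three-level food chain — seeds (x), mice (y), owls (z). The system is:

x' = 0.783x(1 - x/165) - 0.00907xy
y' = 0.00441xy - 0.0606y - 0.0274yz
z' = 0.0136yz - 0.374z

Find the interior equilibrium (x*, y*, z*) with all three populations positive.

From dz/dt = 0: 0.0136y* = 0.374, so y* = 27.5.
From dx/dt = 0: 0.783(1 - x*/165) = 0.00907·27.5, giving x* = 165·(1 - 0.319) = 112.
From dy/dt = 0: 0.00441·112 - 0.0606 = 0.0274z*, so z* = 0.435/0.0274 = 15.9.

x* ≈ 112, y* ≈ 27.5, z* ≈ 15.9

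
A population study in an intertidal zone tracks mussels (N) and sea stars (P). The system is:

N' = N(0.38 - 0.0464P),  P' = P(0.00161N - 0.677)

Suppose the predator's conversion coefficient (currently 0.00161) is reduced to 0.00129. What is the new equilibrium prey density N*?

N* ≈ 525

At the interior fixed point, setting dP/dt = 0 with P > 0 fixes N* = (predator death rate)/(NP coefficient) — independent of the other coefficients.
With the change, N* = 0.677/0.00129 = 525; it rises from 420.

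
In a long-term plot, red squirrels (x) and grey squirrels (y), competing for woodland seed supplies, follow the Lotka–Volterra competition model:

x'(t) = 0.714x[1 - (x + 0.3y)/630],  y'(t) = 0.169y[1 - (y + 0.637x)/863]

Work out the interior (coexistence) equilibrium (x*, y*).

Setting both brackets to zero gives the nullclines x + 0.3y = 630 and 0.637x + y = 863.
Substituting y = 863 - 0.637x into the first: x(1 - 0.3·0.637) = 630 - 0.3·863.
So x* = 371/0.809 = 459, and then y* = 863 - 0.637·459 = 571.

x* ≈ 459, y* ≈ 571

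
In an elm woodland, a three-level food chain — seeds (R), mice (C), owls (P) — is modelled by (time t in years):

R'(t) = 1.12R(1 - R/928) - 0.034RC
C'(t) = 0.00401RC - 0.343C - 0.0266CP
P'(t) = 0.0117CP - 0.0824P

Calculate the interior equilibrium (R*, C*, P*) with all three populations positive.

R* ≈ 730, C* ≈ 7.04, P* ≈ 97.1

From dP/dt = 0: 0.0117C* = 0.0824, so C* = 7.04.
From dR/dt = 0: 1.12(1 - R*/928) = 0.034·7.04, giving R* = 928·(1 - 0.214) = 730.
From dC/dt = 0: 0.00401·730 - 0.343 = 0.0266P*, so P* = 2.58/0.0266 = 97.1.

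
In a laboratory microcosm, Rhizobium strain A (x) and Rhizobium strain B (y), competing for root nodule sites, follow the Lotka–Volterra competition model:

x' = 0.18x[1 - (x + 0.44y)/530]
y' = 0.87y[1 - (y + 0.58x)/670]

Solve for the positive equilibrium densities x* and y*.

Setting both brackets to zero gives the nullclines x + 0.44y = 530 and 0.58x + y = 670.
Substituting y = 670 - 0.58x into the first: x(1 - 0.44·0.58) = 530 - 0.44·670.
So x* = 235/0.745 = 316, and then y* = 670 - 0.58·316 = 487.

x* ≈ 316, y* ≈ 487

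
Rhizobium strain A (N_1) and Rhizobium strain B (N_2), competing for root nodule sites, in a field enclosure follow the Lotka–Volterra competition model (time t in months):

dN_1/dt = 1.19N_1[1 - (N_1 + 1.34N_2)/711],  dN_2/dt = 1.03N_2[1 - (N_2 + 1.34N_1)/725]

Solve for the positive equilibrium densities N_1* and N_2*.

N_1* ≈ 327, N_2* ≈ 286

Setting both brackets to zero gives the nullclines N_1 + 1.34N_2 = 711 and 1.34N_1 + N_2 = 725.
Substituting N_2 = 725 - 1.34N_1 into the first: N_1(1 - 1.34·1.34) = 711 - 1.34·725.
So N_1* = -261/-0.796 = 327, and then N_2* = 725 - 1.34·327 = 286.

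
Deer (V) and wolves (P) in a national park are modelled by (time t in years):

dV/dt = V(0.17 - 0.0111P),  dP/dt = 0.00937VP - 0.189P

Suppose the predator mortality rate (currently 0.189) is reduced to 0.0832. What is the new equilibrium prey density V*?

At the interior fixed point, setting dP/dt = 0 with P > 0 fixes V* = (predator death rate)/(VP coefficient) — independent of the other coefficients.
With the change, V* = 0.0832/0.00937 = 8.88; it falls from 20.2.

V* ≈ 8.88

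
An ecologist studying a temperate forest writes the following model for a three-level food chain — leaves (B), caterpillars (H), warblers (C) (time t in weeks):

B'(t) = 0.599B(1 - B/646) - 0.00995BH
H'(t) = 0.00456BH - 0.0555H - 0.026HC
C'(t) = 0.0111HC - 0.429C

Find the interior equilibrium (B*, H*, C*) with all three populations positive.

B* ≈ 231, H* ≈ 38.6, C* ≈ 38.4

From dC/dt = 0: 0.0111H* = 0.429, so H* = 38.6.
From dB/dt = 0: 0.599(1 - B*/646) = 0.00995·38.6, giving B* = 646·(1 - 0.642) = 231.
From dH/dt = 0: 0.00456·231 - 0.0555 = 0.026C*, so C* = 0.999/0.026 = 38.4.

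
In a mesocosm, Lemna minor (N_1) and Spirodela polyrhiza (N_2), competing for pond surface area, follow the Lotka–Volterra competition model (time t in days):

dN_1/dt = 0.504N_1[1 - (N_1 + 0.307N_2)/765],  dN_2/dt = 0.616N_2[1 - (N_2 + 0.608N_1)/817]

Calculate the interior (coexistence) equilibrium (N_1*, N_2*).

N_1* ≈ 632, N_2* ≈ 433

Setting both brackets to zero gives the nullclines N_1 + 0.307N_2 = 765 and 0.608N_1 + N_2 = 817.
Substituting N_2 = 817 - 0.608N_1 into the first: N_1(1 - 0.307·0.608) = 765 - 0.307·817.
So N_1* = 514/0.813 = 632, and then N_2* = 817 - 0.608·632 = 433.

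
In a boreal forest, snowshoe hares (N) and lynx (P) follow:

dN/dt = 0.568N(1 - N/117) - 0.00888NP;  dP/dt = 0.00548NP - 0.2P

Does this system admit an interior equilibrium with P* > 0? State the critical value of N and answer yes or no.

Threshold N = 36.5; K > 36.5, so yes, the predator persists.

The predator equation gives dP/dt > 0 only when N > 0.2/0.00548 = 36.5.
Without the predator, N → K = 117. Since 117 > 36.5, the predator can invade and persist.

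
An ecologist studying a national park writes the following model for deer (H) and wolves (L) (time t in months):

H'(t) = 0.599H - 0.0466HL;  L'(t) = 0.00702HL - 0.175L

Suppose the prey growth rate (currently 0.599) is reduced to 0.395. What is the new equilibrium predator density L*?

L* ≈ 8.48

At the interior fixed point, setting dH/dt = 0 with H > 0 fixes L* = (prey growth rate)/(HL coefficient) — independent of the other coefficients.
With the change, L* = 0.395/0.0466 = 8.48; it falls from 12.9.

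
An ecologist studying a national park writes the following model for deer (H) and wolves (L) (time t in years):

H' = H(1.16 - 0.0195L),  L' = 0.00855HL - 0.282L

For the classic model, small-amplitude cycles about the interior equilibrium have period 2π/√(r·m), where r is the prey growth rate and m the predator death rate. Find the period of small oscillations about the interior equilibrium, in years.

T ≈ 11 years

Here r = 1.16 and m = 0.282, so r·m = 0.327.
ω = √0.327 = 0.572 per year, hence T = 2π/ω ≈ 11 years.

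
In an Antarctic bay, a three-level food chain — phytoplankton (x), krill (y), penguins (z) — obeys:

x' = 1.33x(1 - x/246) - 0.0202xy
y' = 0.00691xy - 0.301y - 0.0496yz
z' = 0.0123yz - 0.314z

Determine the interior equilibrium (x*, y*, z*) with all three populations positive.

From dz/dt = 0: 0.0123y* = 0.314, so y* = 25.5.
From dx/dt = 0: 1.33(1 - x*/246) = 0.0202·25.5, giving x* = 246·(1 - 0.388) = 151.
From dy/dt = 0: 0.00691·151 - 0.301 = 0.0496z*, so z* = 0.74/0.0496 = 14.9.

x* ≈ 151, y* ≈ 25.5, z* ≈ 14.9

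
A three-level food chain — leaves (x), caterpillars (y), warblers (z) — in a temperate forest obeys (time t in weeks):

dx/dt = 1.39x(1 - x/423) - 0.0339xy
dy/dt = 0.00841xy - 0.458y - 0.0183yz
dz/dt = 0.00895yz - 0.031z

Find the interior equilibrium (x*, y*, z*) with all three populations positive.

x* ≈ 387, y* ≈ 3.46, z* ≈ 153

From dz/dt = 0: 0.00895y* = 0.031, so y* = 3.46.
From dx/dt = 0: 1.39(1 - x*/423) = 0.0339·3.46, giving x* = 423·(1 - 0.0845) = 387.
From dy/dt = 0: 0.00841·387 - 0.458 = 0.0183z*, so z* = 2.8/0.0183 = 153.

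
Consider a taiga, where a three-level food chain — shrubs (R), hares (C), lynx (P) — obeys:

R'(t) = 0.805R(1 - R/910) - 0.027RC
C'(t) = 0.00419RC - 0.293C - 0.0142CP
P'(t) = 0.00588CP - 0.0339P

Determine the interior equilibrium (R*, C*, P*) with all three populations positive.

R* ≈ 734, C* ≈ 5.77, P* ≈ 196

From dP/dt = 0: 0.00588C* = 0.0339, so C* = 5.77.
From dR/dt = 0: 0.805(1 - R*/910) = 0.027·5.77, giving R* = 910·(1 - 0.193) = 734.
From dC/dt = 0: 0.00419·734 - 0.293 = 0.0142P*, so P* = 2.78/0.0142 = 196.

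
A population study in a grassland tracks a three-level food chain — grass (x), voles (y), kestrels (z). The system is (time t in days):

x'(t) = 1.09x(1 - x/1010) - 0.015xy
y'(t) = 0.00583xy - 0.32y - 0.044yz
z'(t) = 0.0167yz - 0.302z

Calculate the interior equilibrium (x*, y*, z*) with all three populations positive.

From dz/dt = 0: 0.0167y* = 0.302, so y* = 18.1.
From dx/dt = 0: 1.09(1 - x*/1010) = 0.015·18.1, giving x* = 1010·(1 - 0.249) = 759.
From dy/dt = 0: 0.00583·759 - 0.32 = 0.044z*, so z* = 4.1/0.044 = 93.2.

x* ≈ 759, y* ≈ 18.1, z* ≈ 93.2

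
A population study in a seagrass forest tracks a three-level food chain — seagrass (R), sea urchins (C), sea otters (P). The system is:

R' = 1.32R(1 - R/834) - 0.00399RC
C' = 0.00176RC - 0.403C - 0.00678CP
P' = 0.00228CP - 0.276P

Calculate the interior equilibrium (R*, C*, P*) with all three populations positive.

From dP/dt = 0: 0.00228C* = 0.276, so C* = 121.
From dR/dt = 0: 1.32(1 - R*/834) = 0.00399·121, giving R* = 834·(1 - 0.366) = 529.
From dC/dt = 0: 0.00176·529 - 0.403 = 0.00678P*, so P* = 0.528/0.00678 = 77.8.

R* ≈ 529, C* ≈ 121, P* ≈ 77.8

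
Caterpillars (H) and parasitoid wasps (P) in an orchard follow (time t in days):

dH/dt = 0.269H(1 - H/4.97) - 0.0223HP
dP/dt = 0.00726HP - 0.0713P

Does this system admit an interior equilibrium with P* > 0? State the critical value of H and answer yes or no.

The predator equation gives dP/dt > 0 only when H > 0.0713/0.00726 = 9.82.
Without the predator, H → K = 4.97. Since 4.97 < 9.82, the predator cannot invade.

Threshold H = 9.82; K < 9.82, so no, the predator goes extinct.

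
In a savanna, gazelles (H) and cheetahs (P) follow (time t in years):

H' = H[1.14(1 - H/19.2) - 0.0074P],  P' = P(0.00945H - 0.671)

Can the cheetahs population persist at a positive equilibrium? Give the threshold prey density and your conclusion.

The predator equation gives dP/dt > 0 only when H > 0.671/0.00945 = 71.
Without the predator, H → K = 19.2. Since 19.2 < 71, the predator cannot invade.

Threshold H = 71; K < 71, so no, the predator goes extinct.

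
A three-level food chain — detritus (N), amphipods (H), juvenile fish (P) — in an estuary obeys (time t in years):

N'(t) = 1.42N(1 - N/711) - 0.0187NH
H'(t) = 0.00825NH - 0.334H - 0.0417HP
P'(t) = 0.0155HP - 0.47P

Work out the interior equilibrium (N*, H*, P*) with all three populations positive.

From dP/dt = 0: 0.0155H* = 0.47, so H* = 30.3.
From dN/dt = 0: 1.42(1 - N*/711) = 0.0187·30.3, giving N* = 711·(1 - 0.399) = 427.
From dH/dt = 0: 0.00825·427 - 0.334 = 0.0417P*, so P* = 3.19/0.0417 = 76.5.

N* ≈ 427, H* ≈ 30.3, P* ≈ 76.5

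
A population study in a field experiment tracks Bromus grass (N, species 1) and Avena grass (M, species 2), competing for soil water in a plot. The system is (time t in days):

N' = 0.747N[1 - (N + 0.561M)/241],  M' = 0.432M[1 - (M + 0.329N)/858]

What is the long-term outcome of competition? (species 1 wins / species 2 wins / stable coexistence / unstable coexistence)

Compare the nullcline intercepts: K1/α12 = 241/0.561 = 430 < K2 = 858; K2/α21 = 858/0.329 = 2610 > K1 = 241.
Since the inequalities point opposite ways, species 2 can invade but species 1 cannot.

species 2 excludes species 1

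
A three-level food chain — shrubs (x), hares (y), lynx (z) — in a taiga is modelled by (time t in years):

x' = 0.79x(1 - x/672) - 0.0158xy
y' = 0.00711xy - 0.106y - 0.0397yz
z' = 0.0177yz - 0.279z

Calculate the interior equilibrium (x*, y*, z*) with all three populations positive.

From dz/dt = 0: 0.0177y* = 0.279, so y* = 15.8.
From dx/dt = 0: 0.79(1 - x*/672) = 0.0158·15.8, giving x* = 672·(1 - 0.315) = 460.
From dy/dt = 0: 0.00711·460 - 0.106 = 0.0397z*, so z* = 3.17/0.0397 = 79.7.

x* ≈ 460, y* ≈ 15.8, z* ≈ 79.7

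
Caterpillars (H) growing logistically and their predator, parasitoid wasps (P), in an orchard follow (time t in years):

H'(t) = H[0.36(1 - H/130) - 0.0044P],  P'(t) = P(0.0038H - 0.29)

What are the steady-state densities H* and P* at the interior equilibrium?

From dP/dt = 0 with P > 0: 0.0038H* = 0.29, so H* = 76.3.
Substitute into dH/dt = 0: 0.36(1 - 76.3/130) = 0.0044P*.
The bracket is 0.413, giving P* = 0.149/0.0044 = 33.8.

H* ≈ 76.3, P* ≈ 33.8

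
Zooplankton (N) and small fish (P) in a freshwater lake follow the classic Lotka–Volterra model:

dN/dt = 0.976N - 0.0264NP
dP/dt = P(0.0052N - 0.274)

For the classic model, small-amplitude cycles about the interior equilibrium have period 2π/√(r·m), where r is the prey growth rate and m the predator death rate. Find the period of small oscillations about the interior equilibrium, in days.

Here r = 0.976 and m = 0.274, so r·m = 0.267.
ω = √0.267 = 0.517 per day, hence T = 2π/ω ≈ 12.2 days.

T ≈ 12.2 days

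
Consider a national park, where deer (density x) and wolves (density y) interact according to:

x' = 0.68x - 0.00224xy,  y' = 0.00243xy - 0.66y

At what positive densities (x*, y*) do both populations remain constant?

x* ≈ 272, y* ≈ 304

Set dy/dt = 0 with y > 0: 0.00243x - 0.66 = 0, so x* = 0.66/0.00243 = 272.
Set dx/dt = 0 with x > 0: 0.68 - 0.00224y = 0, so y* = 0.68/0.00224 = 304.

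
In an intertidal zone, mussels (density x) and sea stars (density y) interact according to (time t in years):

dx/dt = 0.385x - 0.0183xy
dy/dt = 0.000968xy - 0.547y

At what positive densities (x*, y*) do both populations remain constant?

x* ≈ 565, y* ≈ 21

Set dy/dt = 0 with y > 0: 0.000968x - 0.547 = 0, so x* = 0.547/0.000968 = 565.
Set dx/dt = 0 with x > 0: 0.385 - 0.0183y = 0, so y* = 0.385/0.0183 = 21.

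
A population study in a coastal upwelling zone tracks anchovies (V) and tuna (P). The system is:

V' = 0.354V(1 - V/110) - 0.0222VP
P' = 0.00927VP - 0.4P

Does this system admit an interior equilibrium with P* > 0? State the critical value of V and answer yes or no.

Threshold V = 43.1; K > 43.1, so yes, the predator persists.

The predator equation gives dP/dt > 0 only when V > 0.4/0.00927 = 43.1.
Without the predator, V → K = 110. Since 110 > 43.1, the predator can invade and persist.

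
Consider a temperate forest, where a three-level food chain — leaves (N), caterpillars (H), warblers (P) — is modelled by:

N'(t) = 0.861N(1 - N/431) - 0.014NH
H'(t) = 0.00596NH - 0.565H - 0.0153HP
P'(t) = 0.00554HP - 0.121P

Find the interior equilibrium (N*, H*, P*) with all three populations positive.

From dP/dt = 0: 0.00554H* = 0.121, so H* = 21.8.
From dN/dt = 0: 0.861(1 - N*/431) = 0.014·21.8, giving N* = 431·(1 - 0.355) = 278.
From dH/dt = 0: 0.00596·278 - 0.565 = 0.0153P*, so P* = 1.09/0.0153 = 71.3.

N* ≈ 278, H* ≈ 21.8, P* ≈ 71.3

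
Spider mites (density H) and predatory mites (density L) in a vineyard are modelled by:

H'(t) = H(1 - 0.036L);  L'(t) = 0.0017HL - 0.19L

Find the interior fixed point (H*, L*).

H* ≈ 112, L* ≈ 27.8

Set dL/dt = 0 with L > 0: 0.0017H - 0.19 = 0, so H* = 0.19/0.0017 = 112.
Set dH/dt = 0 with H > 0: 1 - 0.036L = 0, so L* = 1/0.036 = 27.8.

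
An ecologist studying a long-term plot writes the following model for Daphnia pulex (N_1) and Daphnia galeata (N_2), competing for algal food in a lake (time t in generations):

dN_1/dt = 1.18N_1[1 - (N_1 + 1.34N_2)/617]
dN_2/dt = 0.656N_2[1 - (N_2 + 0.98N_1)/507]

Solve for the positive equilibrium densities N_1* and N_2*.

N_1* ≈ 199, N_2* ≈ 312

Setting both brackets to zero gives the nullclines N_1 + 1.34N_2 = 617 and 0.98N_1 + N_2 = 507.
Substituting N_2 = 507 - 0.98N_1 into the first: N_1(1 - 1.34·0.98) = 617 - 1.34·507.
So N_1* = -62.4/-0.313 = 199, and then N_2* = 507 - 0.98·199 = 312.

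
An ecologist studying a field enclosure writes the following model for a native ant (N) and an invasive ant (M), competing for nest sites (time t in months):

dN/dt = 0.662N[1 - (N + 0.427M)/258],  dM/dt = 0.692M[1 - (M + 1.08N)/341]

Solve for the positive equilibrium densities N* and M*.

N* ≈ 209, M* ≈ 116

Setting both brackets to zero gives the nullclines N + 0.427M = 258 and 1.08N + M = 341.
Substituting M = 341 - 1.08N into the first: N(1 - 0.427·1.08) = 258 - 0.427·341.
So N* = 112/0.539 = 209, and then M* = 341 - 1.08·209 = 116.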